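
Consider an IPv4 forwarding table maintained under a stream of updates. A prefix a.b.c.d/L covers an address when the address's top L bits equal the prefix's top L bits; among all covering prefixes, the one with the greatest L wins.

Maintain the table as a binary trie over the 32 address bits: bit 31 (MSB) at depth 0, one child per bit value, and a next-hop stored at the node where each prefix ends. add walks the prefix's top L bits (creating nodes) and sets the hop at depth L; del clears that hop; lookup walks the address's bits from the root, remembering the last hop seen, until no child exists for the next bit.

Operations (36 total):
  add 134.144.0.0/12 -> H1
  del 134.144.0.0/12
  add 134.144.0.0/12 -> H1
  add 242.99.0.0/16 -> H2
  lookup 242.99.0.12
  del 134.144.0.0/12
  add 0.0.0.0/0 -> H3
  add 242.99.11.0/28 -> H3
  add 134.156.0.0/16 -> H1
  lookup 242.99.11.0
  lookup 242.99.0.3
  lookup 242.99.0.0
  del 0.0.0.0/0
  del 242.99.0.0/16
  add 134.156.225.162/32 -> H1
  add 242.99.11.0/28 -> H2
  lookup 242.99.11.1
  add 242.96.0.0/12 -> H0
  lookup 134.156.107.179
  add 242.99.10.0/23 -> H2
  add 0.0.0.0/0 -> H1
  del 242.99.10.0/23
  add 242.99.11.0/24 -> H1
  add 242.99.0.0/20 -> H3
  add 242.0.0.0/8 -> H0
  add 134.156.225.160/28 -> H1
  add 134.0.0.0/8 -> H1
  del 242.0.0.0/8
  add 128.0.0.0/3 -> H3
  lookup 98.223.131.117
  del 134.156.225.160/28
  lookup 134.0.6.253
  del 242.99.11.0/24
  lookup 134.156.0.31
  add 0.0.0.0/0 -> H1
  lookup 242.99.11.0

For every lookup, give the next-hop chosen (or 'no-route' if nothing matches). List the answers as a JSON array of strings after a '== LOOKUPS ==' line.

Process each operation:
  + 134.144.0.0/12 (H1) depth=12
  del 134.144.0.0/12 (clear depth 12)
  + 134.144.0.0/12 (H1) depth=12
  + 242.99.0.0/16 (H2) depth=16
  lookup 242.99.0.12: bits 1111001001100011 walk d0:-→d1:-→d2:-→d3:-→d4:-→d5:-→d6:-→d7:-→d8:-→d9:-→d10:-→d11:-→d12:-→d13:-→d14:-→d15:-→d16:H2 -> H2
  del 134.144.0.0/12 (clear depth 12)
  + 0.0.0.0/0 (H3) depth=0
  + 242.99.11.0/28 (H3) depth=28
  + 134.156.0.0/16 (H1) depth=16
  lookup 242.99.11.0: bits 1111001001100011000010110000 walk d0:H3→d1:-→d2:-→d3:-→d4:-→d5:-→d6:-→d7:-→d8:-→d9:-→d10:-→d11:-→d12:-→d13:-→d14:-→d15:-→d16:H2→d17:-→d18:-→d19:-→d20:-→d21:-→d22:-→d23:-→d24:-→d25:-→d26:-→d27:-→d28:H3 -> H3
  lookup 242.99.0.3: bits 11110010011000110000 walk d0:H3→d1:-→d2:-→d3:-→d4:-→d5:-→d6:-→d7:-→d8:-→d9:-→d10:-→d11:-→d12:-→d13:-→d14:-→d15:-→d16:H2→d17:-→d18:-→d19:-→d20:- -> H2
  lookup 242.99.0.0: bits 11110010011000110000 walk d0:H3→d1:-→d2:-→d3:-→d4:-→d5:-→d6:-→d7:-→d8:-→d9:-→d10:-→d11:-→d12:-→d13:-→d14:-→d15:-→d16:H2→d17:-→d18:-→d19:-→d20:- -> H2
  del 0.0.0.0/0 (clear depth 0)
  del 242.99.0.0/16 (clear depth 16)
  + 134.156.225.162/32 (H1) depth=32
  + 242.99.11.0/28 (H2) depth=28
  lookup 242.99.11.1: bits 1111001001100011000010110000 walk d0:-→d1:-→d2:-→d3:-→d4:-→d5:-→d6:-→d7:-→d8:-→d9:-→d10:-→d11:-→d12:-→d13:-→d14:-→d15:-→d16:-→d17:-→d18:-→d19:-→d20:-→d21:-→d22:-→d23:-→d24:-→d25:-→d26:-→d27:-→d28:H2 -> H2
  + 242.96.0.0/12 (H0) depth=12
  lookup 134.156.107.179: bits 1000011010011100 walk d0:-→d1:-→d2:-→d3:-→d4:-→d5:-→d6:-→d7:-→d8:-→d9:-→d10:-→d11:-→d12:-→d13:-→d14:-→d15:-→d16:H1 -> H1
  + 242.99.10.0/23 (H2) depth=23
  + 0.0.0.0/0 (H1) depth=0
  del 242.99.10.0/23 (clear depth 23)
  + 242.99.11.0/24 (H1) depth=24
  + 242.99.0.0/20 (H3) depth=20
  + 242.0.0.0/8 (H0) depth=8
  + 134.156.225.160/28 (H1) depth=28
  + 134.0.0.0/8 (H1) depth=8
  del 242.0.0.0/8 (clear depth 8)
  + 128.0.0.0/3 (H3) depth=3
  lookup 98.223.131.117: bits ε walk d0:H1 -> H1
  del 134.156.225.160/28 (clear depth 28)
  lookup 134.0.6.253: bits 10000110 walk d0:H1→d1:-→d2:-→d3:H3→d4:-→d5:-→d6:-→d7:-→d8:H1 -> H1
  del 242.99.11.0/24 (clear depth 24)
  lookup 134.156.0.31: bits 1000011010011100 walk d0:H1→d1:-→d2:-→d3:H3→d4:-→d5:-→d6:-→d7:-→d8:H1→d9:-→d10:-→d11:-→d12:-→d13:-→d14:-→d15:-→d16:H1 -> H1
  + 0.0.0.0/0 (H1) depth=0
  lookup 242.99.11.0: bits 1111001001100011000010110000 walk d0:H1→d1:-→d2:-→d3:-→d4:-→d5:-→d6:-→d7:-→d8:-→d9:-→d10:-→d11:-→d12:H0→d13:-→d14:-→d15:-→d16:-→d17:-→d18:-→d19:-→d20:H3→d21:-→d22:-→d23:-→d24:-→d25:-→d26:-→d27:-→d28:H2 -> H2

== LOOKUPS ==
["H2","H3","H2","H2","H2","H1","H1","H1","H1","H2"]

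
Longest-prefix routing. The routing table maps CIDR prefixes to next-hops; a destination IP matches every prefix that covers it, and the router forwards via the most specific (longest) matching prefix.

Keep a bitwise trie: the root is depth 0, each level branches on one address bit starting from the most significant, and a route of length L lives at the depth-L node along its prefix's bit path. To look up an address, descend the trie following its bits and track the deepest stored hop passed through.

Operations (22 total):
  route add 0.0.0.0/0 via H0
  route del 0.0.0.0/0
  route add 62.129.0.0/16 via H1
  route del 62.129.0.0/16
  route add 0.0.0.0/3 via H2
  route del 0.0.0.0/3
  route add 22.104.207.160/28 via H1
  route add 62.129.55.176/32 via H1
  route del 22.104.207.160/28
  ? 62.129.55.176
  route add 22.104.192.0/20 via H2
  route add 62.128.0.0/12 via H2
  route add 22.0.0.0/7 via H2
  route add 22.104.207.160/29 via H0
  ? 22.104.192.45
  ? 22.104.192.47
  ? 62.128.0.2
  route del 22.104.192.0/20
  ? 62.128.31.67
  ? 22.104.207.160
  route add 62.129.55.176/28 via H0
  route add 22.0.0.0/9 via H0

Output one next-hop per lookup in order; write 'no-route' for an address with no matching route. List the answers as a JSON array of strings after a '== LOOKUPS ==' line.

Process each operation:
  + 0.0.0.0/0 (H0) depth=0
  del 0.0.0.0/0 (clear depth 0)
  + 62.129.0.0/16 (H1) depth=16
  del 62.129.0.0/16 (clear depth 16)
  + 0.0.0.0/3 (H2) depth=3
  del 0.0.0.0/3 (clear depth 3)
  + 22.104.207.160/28 (H1) depth=28
  + 62.129.55.176/32 (H1) depth=32
  del 22.104.207.160/28 (clear depth 28)
  lookup 62.129.55.176: bits 00111110100000010011011110110000 walk d0:-→d1:-→d2:-→d3:-→d4:-→d5:-→d6:-→d7:-→d8:-→d9:-→d10:-→d11:-→d12:-→d13:-→d14:-→d15:-→d16:-→d17:-→d18:-→d19:-→d20:-→d21:-→d22:-→d23:-→d24:-→d25:-→d26:-→d27:-→d28:-→d29:-→d30:-→d31:-→d32:H1 -> H1
  + 22.104.192.0/20 (H2) depth=20
  + 62.128.0.0/12 (H2) depth=12
  + 22.0.0.0/7 (H2) depth=7
  + 22.104.207.160/29 (H0) depth=29
  lookup 22.104.192.45: bits 00010110011010001100 walk d0:-→d1:-→d2:-→d3:-→d4:-→d5:-→d6:-→d7:H2→d8:-→d9:-→d10:-→d11:-→d12:-→d13:-→d14:-→d15:-→d16:-→d17:-→d18:-→d19:-→d20:H2 -> H2
  lookup 22.104.192.47: bits 00010110011010001100 walk d0:-→d1:-→d2:-→d3:-→d4:-→d5:-→d6:-→d7:H2→d8:-→d9:-→d10:-→d11:-→d12:-→d13:-→d14:-→d15:-→d16:-→d17:-→d18:-→d19:-→d20:H2 -> H2
  lookup 62.128.0.2: bits 001111101000000 walk d0:-→d1:-→d2:-→d3:-→d4:-→d5:-→d6:-→d7:-→d8:-→d9:-→d10:-→d11:-→d12:H2→d13:-→d14:-→d15:- -> H2
  del 22.104.192.0/20 (clear depth 20)
  lookup 62.128.31.67: bits 001111101000000 walk d0:-→d1:-→d2:-→d3:-→d4:-→d5:-→d6:-→d7:-→d8:-→d9:-→d10:-→d11:-→d12:H2→d13:-→d14:-→d15:- -> H2
  lookup 22.104.207.160: bits 00010110011010001100111110100 walk d0:-→d1:-→d2:-→d3:-→d4:-→d5:-→d6:-→d7:H2→d8:-→d9:-→d10:-→d11:-→d12:-→d13:-→d14:-→d15:-→d16:-→d17:-→d18:-→d19:-→d20:-→d21:-→d22:-→d23:-→d24:-→d25:-→d26:-→d27:-→d28:-→d29:H0 -> H0
  + 62.129.55.176/28 (H0) depth=28
  + 22.0.0.0/9 (H0) depth=9

== LOOKUPS ==
["H1","H2","H2","H2","H2","H0"]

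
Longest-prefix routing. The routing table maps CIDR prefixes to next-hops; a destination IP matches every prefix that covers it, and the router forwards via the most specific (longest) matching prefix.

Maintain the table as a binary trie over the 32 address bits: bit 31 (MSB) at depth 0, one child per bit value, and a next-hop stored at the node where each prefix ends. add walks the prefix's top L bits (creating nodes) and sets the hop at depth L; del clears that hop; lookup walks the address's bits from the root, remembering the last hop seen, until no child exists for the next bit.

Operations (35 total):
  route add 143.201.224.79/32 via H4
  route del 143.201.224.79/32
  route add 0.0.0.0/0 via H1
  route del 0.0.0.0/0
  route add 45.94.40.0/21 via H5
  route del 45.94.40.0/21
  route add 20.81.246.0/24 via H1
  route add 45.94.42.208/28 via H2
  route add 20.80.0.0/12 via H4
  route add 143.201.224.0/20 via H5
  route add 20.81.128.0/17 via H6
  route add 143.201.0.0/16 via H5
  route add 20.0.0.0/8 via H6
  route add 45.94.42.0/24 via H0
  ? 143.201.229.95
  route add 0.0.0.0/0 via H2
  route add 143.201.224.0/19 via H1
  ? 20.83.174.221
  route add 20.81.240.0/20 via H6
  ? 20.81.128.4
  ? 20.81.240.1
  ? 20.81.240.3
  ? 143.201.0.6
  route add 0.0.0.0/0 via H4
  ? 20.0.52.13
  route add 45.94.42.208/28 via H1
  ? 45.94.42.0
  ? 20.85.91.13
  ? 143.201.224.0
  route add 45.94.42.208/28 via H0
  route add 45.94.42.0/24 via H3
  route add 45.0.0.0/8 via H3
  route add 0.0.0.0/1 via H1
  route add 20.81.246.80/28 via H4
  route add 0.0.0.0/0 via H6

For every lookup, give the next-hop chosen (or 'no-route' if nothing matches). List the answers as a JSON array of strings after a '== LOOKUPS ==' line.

Apply in order:
  + 143.201.224.79/32 (H4) depth=32
  del 143.201.224.79/32 (clear depth 32)
  + 0.0.0.0/0 (H1) depth=0
  del 0.0.0.0/0 (clear depth 0)
  + 45.94.40.0/21 (H5) depth=21
  del 45.94.40.0/21 (clear depth 21)
  + 20.81.246.0/24 (H1) depth=24
  + 45.94.42.208/28 (H2) depth=28
  + 20.80.0.0/12 (H4) depth=12
  + 143.201.224.0/20 (H5) depth=20
  + 20.81.128.0/17 (H6) depth=17
  + 143.201.0.0/16 (H5) depth=16
  + 20.0.0.0/8 (H6) depth=8
  + 45.94.42.0/24 (H0) depth=24
  Q 143.201.229.95: descend 100011111100100111100 ; hops seen [H5,H5] ; pick H5
  + 0.0.0.0/0 (H2) depth=0
  + 143.201.224.0/19 (H1) depth=19
  Q 20.83.174.221: descend 00010100010100 ; hops seen [H2,H6,H4] ; pick H4
  + 20.81.240.0/20 (H6) depth=20
  Q 20.81.128.4: descend 00010100010100011 ; hops seen [H2,H6,H4,H6] ; pick H6
  Q 20.81.240.1: descend 000101000101000111110 ; hops seen [H2,H6,H4,H6,H6] ; pick H6
  Q 20.81.240.3: descend 000101000101000111110 ; hops seen [H2,H6,H4,H6,H6] ; pick H6
  Q 143.201.0.6: descend 1000111111001001 ; hops seen [H2,H5] ; pick H5
  + 0.0.0.0/0 (H4) depth=0
  Q 20.0.52.13: descend 000101000 ; hops seen [H4,H6] ; pick H6
  + 45.94.42.208/28 (H1) depth=28
  Q 45.94.42.0: descend 001011010101111000101010 ; hops seen [H4,H0] ; pick H0
  Q 20.85.91.13: descend 0001010001010 ; hops seen [H4,H6,H4] ; pick H4
  Q 143.201.224.0: descend 1000111111001001111000000 ; hops seen [H4,H5,H1,H5] ; pick H5
  + 45.94.42.208/28 (H0) depth=28
  + 45.94.42.0/24 (H3) depth=24
  + 45.0.0.0/8 (H3) depth=8
  + 0.0.0.0/1 (H1) depth=1
  + 20.81.246.80/28 (H4) depth=28
  + 0.0.0.0/0 (H6) depth=0

== LOOKUPS ==
["H5","H4","H6","H6","H6","H5","H6","H0","H4","H5"]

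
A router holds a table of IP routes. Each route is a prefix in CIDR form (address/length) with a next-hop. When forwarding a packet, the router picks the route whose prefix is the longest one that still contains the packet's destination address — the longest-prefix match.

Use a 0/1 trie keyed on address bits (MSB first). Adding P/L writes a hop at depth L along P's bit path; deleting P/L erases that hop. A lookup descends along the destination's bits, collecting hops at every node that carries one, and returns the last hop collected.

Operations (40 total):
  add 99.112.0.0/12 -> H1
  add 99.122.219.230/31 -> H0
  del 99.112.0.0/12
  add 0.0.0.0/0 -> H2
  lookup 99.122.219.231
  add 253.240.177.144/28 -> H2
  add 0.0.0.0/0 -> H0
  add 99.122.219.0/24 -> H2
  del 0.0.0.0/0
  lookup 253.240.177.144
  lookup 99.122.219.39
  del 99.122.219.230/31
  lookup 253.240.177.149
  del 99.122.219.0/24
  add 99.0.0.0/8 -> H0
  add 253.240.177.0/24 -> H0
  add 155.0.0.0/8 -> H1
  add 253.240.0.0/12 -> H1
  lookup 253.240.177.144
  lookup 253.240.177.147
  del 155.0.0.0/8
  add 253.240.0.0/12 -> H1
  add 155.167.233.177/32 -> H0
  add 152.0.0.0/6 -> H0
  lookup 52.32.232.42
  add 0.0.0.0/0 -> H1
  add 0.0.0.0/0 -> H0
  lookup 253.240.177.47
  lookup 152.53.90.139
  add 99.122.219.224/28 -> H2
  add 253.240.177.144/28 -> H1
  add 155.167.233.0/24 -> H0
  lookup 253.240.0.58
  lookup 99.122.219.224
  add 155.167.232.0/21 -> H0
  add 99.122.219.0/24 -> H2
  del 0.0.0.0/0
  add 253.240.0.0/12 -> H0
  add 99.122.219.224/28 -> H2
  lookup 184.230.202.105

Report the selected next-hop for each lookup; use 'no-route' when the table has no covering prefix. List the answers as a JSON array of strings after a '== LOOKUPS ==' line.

Apply in order:
  + 99.112.0.0/12 (H1) depth=12
  + 99.122.219.230/31 (H0) depth=31
  - 99.112.0.0/12 clear@12
  + 0.0.0.0/0 (H2) depth=0
  Q 99.122.219.231: descend 0110001101111010110110111110011 ; hops seen [H2,H0] ; pick H0
  + 253.240.177.144/28 (H2) depth=28
  + 0.0.0.0/0 (H0) depth=0
  + 99.122.219.0/24 (H2) depth=24
  - 0.0.0.0/0 clear@0
  Q 253.240.177.144: descend 1111110111110000101100011001 ; hops seen [H2] ; pick H2
  Q 99.122.219.39: descend 011000110111101011011011 ; hops seen [H2] ; pick H2
  - 99.122.219.230/31 clear@31
  Q 253.240.177.149: descend 1111110111110000101100011001 ; hops seen [H2] ; pick H2
  - 99.122.219.0/24 clear@24
  + 99.0.0.0/8 (H0) depth=8
  + 253.240.177.0/24 (H0) depth=24
  + 155.0.0.0/8 (H1) depth=8
  + 253.240.0.0/12 (H1) depth=12
  Q 253.240.177.144: descend 1111110111110000101100011001 ; hops seen [H1,H0,H2] ; pick H2
  Q 253.240.177.147: descend 1111110111110000101100011001 ; hops seen [H1,H0,H2] ; pick H2
  - 155.0.0.0/8 clear@8
  + 253.240.0.0/12 (H1) depth=12
  + 155.167.233.177/32 (H0) depth=32
  + 152.0.0.0/6 (H0) depth=6
  Q 52.32.232.42: descend 0 ; hops seen [∅] ; pick no-route
  + 0.0.0.0/0 (H1) depth=0
  + 0.0.0.0/0 (H0) depth=0
  Q 253.240.177.47: descend 111111011111000010110001 ; hops seen [H0,H1,H0] ; pick H0
  Q 152.53.90.139: descend 100110 ; hops seen [H0,H0] ; pick H0
  + 99.122.219.224/28 (H2) depth=28
  + 253.240.177.144/28 (H1) depth=28
  + 155.167.233.0/24 (H0) depth=24
  Q 253.240.0.58: descend 1111110111110000 ; hops seen [H0,H1] ; pick H1
  Q 99.122.219.224: descend 01100011011110101101101111100 ; hops seen [H0,H0,H2] ; pick H2
  + 155.167.232.0/21 (H0) depth=21
  + 99.122.219.0/24 (H2) depth=24
  - 0.0.0.0/0 clear@0
  + 253.240.0.0/12 (H0) depth=12
  + 99.122.219.224/28 (H2) depth=28
  Q 184.230.202.105: descend 10 ; hops seen [∅] ; pick no-route

== LOOKUPS ==
["H0","H2","H2","H2","H2","H2","no-route","H0","H0","H1","H2","no-route"]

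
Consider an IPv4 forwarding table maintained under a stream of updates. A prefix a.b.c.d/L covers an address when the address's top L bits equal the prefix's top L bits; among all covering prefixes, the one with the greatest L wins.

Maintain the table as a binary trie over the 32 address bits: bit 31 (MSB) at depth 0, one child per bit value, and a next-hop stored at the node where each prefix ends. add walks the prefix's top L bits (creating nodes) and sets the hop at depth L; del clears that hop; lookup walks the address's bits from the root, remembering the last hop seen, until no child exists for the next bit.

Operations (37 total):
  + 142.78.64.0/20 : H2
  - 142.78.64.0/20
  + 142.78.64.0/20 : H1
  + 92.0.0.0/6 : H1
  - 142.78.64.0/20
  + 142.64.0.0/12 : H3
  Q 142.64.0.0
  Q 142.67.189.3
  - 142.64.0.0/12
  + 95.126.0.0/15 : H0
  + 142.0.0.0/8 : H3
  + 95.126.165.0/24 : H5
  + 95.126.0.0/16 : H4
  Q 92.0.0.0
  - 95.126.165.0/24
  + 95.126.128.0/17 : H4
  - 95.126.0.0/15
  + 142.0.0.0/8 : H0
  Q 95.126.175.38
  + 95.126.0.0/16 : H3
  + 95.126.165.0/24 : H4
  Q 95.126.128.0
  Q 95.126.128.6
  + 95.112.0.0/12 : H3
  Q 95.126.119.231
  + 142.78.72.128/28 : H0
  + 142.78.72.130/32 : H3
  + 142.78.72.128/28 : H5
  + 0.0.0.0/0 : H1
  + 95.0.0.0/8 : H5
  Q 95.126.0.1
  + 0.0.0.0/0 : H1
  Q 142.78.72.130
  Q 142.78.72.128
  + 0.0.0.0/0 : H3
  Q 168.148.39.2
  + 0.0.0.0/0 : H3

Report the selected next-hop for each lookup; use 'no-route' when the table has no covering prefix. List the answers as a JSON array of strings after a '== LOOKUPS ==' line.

Apply in order:
  + 142.78.64.0/20 (H2) depth=20
  - 142.78.64.0/20 clear@20
  + 142.78.64.0/20 (H1) depth=20
  + 92.0.0.0/6 (H1) depth=6
  - 142.78.64.0/20 clear@20
  + 142.64.0.0/12 (H3) depth=12
  lookup 142.64.0.0: bits 100011100100 walk d0:-→d1:-→d2:-→d3:-→d4:-→d5:-→d6:-→d7:-→d8:-→d9:-→d10:-→d11:-→d12:H3 -> H3
  lookup 142.67.189.3: bits 100011100100 walk d0:-→d1:-→d2:-→d3:-→d4:-→d5:-→d6:-→d7:-→d8:-→d9:-→d10:-→d11:-→d12:H3 -> H3
  - 142.64.0.0/12 clear@12
  + 95.126.0.0/15 (H0) depth=15
  + 142.0.0.0/8 (H3) depth=8
  + 95.126.165.0/24 (H5) depth=24
  + 95.126.0.0/16 (H4) depth=16
  lookup 92.0.0.0: bits 010111 walk d0:-→d1:-→d2:-→d3:-→d4:-→d5:-→d6:H1 -> H1
  - 95.126.165.0/24 clear@24
  + 95.126.128.0/17 (H4) depth=17
  - 95.126.0.0/15 clear@15
  + 142.0.0.0/8 (H0) depth=8
  lookup 95.126.175.38: bits 01011111011111101010 walk d0:-→d1:-→d2:-→d3:-→d4:-→d5:-→d6:H1→d7:-→d8:-→d9:-→d10:-→d11:-→d12:-→d13:-→d14:-→d15:-→d16:H4→d17:H4→d18:-→d19:-→d20:- -> H4
  + 95.126.0.0/16 (H3) depth=16
  + 95.126.165.0/24 (H4) depth=24
  lookup 95.126.128.0: bits 010111110111111010 walk d0:-→d1:-→d2:-→d3:-→d4:-→d5:-→d6:H1→d7:-→d8:-→d9:-→d10:-→d11:-→d12:-→d13:-→d14:-→d15:-→d16:H3→d17:H4→d18:- -> H4
  lookup 95.126.128.6: bits 010111110111111010 walk d0:-→d1:-→d2:-→d3:-→d4:-→d5:-→d6:H1→d7:-→d8:-→d9:-→d10:-→d11:-→d12:-→d13:-→d14:-→d15:-→d16:H3→d17:H4→d18:- -> H4
  + 95.112.0.0/12 (H3) depth=12
  lookup 95.126.119.231: bits 0101111101111110 walk d0:-→d1:-→d2:-→d3:-→d4:-→d5:-→d6:H1→d7:-→d8:-→d9:-→d10:-→d11:-→d12:H3→d13:-→d14:-→d15:-→d16:H3 -> H3
  + 142.78.72.128/28 (H0) depth=28
  + 142.78.72.130/32 (H3) depth=32
  + 142.78.72.128/28 (H5) depth=28
  + 0.0.0.0/0 (H1) depth=0
  + 95.0.0.0/8 (H5) depth=8
  lookup 95.126.0.1: bits 0101111101111110 walk d0:H1→d1:-→d2:-→d3:-→d4:-→d5:-→d6:H1→d7:-→d8:H5→d9:-→d10:-→d11:-→d12:H3→d13:-→d14:-→d15:-→d16:H3 -> H3
  + 0.0.0.0/0 (H1) depth=0
  lookup 142.78.72.130: bits 10001110010011100100100010000010 walk d0:H1→d1:-→d2:-→d3:-→d4:-→d5:-→d6:-→d7:-→d8:H0→d9:-→d10:-→d11:-→d12:-→d13:-→d14:-→d15:-→d16:-→d17:-→d18:-→d19:-→d20:-→d21:-→d22:-→d23:-→d24:-→d25:-→d26:-→d27:-→d28:H5→d29:-→d30:-→d31:-→d32:H3 -> H3
  lookup 142.78.72.128: bits 100011100100111001001000100000 walk d0:H1→d1:-→d2:-→d3:-→d4:-→d5:-→d6:-→d7:-→d8:H0→d9:-→d10:-→d11:-→d12:-→d13:-→d14:-→d15:-→d16:-→d17:-→d18:-→d19:-→d20:-→d21:-→d22:-→d23:-→d24:-→d25:-→d26:-→d27:-→d28:H5→d29:-→d30:- -> H5
  + 0.0.0.0/0 (H3) depth=0
  lookup 168.148.39.2: bits 10 walk d0:H3→d1:-→d2:- -> H3
  + 0.0.0.0/0 (H3) depth=0

== LOOKUPS ==
["H3","H3","H1","H4","H4","H4","H3","H3","H3","H5","H3"]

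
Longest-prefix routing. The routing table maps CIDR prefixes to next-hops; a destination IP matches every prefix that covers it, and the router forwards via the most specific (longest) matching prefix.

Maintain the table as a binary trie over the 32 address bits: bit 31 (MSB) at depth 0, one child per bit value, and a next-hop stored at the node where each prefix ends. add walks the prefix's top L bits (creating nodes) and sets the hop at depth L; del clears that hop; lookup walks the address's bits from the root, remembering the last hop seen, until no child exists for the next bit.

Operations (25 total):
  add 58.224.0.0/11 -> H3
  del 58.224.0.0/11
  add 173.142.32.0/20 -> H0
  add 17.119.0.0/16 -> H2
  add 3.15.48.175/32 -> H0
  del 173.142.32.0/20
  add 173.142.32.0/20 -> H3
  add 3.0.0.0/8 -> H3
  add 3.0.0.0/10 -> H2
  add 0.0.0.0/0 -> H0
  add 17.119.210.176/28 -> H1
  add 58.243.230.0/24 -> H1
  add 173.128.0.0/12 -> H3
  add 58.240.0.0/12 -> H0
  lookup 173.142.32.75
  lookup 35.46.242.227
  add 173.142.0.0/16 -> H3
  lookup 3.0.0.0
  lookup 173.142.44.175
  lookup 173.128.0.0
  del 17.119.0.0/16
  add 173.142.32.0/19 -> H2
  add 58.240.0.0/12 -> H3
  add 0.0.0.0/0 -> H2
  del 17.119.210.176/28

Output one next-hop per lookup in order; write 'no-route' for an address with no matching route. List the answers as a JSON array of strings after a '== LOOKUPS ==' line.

Process each operation:
  + 58.224.0.0/11 (H3) depth=11
  - 58.224.0.0/11 clear@11
  + 173.142.32.0/20 (H0) depth=20
  + 17.119.0.0/16 (H2) depth=16
  + 3.15.48.175/32 (H0) depth=32
  - 173.142.32.0/20 clear@20
  + 173.142.32.0/20 (H3) depth=20
  + 3.0.0.0/8 (H3) depth=8
  + 3.0.0.0/10 (H2) depth=10
  + 0.0.0.0/0 (H0) depth=0
  + 17.119.210.176/28 (H1) depth=28
  + 58.243.230.0/24 (H1) depth=24
  + 173.128.0.0/12 (H3) depth=12
  + 58.240.0.0/12 (H0) depth=12
  Q 173.142.32.75: descend 10101101100011100010 ; hops seen [H0,H3,H3] ; pick H3
  Q 35.46.242.227: descend 001 ; hops seen [H0] ; pick H0
  + 173.142.0.0/16 (H3) depth=16
  Q 3.0.0.0: descend 000000110000 ; hops seen [H0,H3,H2] ; pick H2
  Q 173.142.44.175: descend 10101101100011100010 ; hops seen [H0,H3,H3,H3] ; pick H3
  Q 173.128.0.0: descend 101011011000 ; hops seen [H0,H3] ; pick H3
  - 17.119.0.0/16 clear@16
  + 173.142.32.0/19 (H2) depth=19
  + 58.240.0.0/12 (H3) depth=12
  + 0.0.0.0/0 (H2) depth=0
  - 17.119.210.176/28 clear@28

== LOOKUPS ==
["H3","H0","H2","H3","H3"]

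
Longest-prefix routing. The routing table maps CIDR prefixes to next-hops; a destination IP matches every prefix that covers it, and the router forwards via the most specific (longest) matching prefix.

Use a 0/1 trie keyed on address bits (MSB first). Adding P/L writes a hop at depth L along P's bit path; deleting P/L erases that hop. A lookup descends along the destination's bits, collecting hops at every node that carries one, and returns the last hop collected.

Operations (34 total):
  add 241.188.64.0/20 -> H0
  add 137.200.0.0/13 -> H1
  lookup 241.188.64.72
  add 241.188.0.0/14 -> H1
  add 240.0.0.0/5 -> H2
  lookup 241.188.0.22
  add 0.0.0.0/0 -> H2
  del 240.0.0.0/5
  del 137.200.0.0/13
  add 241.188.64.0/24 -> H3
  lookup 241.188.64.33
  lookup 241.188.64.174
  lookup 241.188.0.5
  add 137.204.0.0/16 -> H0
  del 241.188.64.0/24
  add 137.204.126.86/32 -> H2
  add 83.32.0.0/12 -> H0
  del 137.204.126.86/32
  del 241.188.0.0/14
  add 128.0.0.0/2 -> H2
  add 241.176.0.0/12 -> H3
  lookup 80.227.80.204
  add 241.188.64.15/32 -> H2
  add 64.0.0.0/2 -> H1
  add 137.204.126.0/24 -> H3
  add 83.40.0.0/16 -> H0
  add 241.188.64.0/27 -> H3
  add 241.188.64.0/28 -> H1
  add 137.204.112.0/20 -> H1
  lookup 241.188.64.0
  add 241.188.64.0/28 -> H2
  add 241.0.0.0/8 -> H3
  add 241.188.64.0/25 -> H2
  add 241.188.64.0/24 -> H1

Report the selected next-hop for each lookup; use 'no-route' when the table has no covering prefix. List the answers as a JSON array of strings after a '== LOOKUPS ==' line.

Process each operation:
  add 241.188.64.0/20 -> H0 at depth 20
  add 137.200.0.0/13 -> H1 at depth 13
  Q 241.188.64.72: descend 11110001101111000100 ; hops seen [H0] ; pick H0
  add 241.188.0.0/14 -> H1 at depth 14
  add 240.0.0.0/5 -> H2 at depth 5
  Q 241.188.0.22: descend 11110001101111000 ; hops seen [H2,H1] ; pick H1
  add 0.0.0.0/0 -> H2 at depth 0
  del 240.0.0.0/5 (clear depth 5)
  del 137.200.0.0/13 (clear depth 13)
  add 241.188.64.0/24 -> H3 at depth 24
  Q 241.188.64.33: descend 111100011011110001000000 ; hops seen [H2,H1,H0,H3] ; pick H3
  Q 241.188.64.174: descend 111100011011110001000000 ; hops seen [H2,H1,H0,H3] ; pick H3
  Q 241.188.0.5: descend 11110001101111000 ; hops seen [H2,H1] ; pick H1
  add 137.204.0.0/16 -> H0 at depth 16
  del 241.188.64.0/24 (clear depth 24)
  add 137.204.126.86/32 -> H2 at depth 32
  add 83.32.0.0/12 -> H0 at depth 12
  del 137.204.126.86/32 (clear depth 32)
  del 241.188.0.0/14 (clear depth 14)
  add 128.0.0.0/2 -> H2 at depth 2
  add 241.176.0.0/12 -> H3 at depth 12
  Q 80.227.80.204: descend 010100 ; hops seen [H2] ; pick H2
  add 241.188.64.15/32 -> H2 at depth 32
  add 64.0.0.0/2 -> H1 at depth 2
  add 137.204.126.0/24 -> H3 at depth 24
  add 83.40.0.0/16 -> H0 at depth 16
  add 241.188.64.0/27 -> H3 at depth 27
  add 241.188.64.0/28 -> H1 at depth 28
  add 137.204.112.0/20 -> H1 at depth 20
  Q 241.188.64.0: descend 1111000110111100010000000000 ; hops seen [H2,H3,H0,H3,H1] ; pick H1
  add 241.188.64.0/28 -> H2 at depth 28
  add 241.0.0.0/8 -> H3 at depth 8
  add 241.188.64.0/25 -> H2 at depth 25
  add 241.188.64.0/24 -> H1 at depth 24

== LOOKUPS ==
["H0","H1","H3","H3","H1","H2","H1"]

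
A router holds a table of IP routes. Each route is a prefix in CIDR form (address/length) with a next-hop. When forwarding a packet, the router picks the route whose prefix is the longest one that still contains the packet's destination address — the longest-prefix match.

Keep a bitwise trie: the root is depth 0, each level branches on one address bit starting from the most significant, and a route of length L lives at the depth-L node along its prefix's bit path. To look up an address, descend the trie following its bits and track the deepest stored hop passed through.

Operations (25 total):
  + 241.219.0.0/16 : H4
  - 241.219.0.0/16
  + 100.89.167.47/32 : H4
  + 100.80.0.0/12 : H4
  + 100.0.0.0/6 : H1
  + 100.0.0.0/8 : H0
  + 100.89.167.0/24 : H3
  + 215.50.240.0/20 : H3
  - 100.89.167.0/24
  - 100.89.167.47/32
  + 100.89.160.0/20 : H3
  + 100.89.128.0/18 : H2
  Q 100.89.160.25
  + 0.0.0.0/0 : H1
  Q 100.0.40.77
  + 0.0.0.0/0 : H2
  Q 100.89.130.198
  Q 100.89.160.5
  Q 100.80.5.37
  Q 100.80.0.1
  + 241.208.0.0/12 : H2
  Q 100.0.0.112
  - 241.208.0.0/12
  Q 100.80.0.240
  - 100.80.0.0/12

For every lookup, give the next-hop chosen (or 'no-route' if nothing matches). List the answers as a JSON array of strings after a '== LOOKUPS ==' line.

Apply in order:
  add 241.219.0.0/16 -> H4 at depth 16
  - 241.219.0.0/16 clear@16
  add 100.89.167.47/32 -> H4 at depth 32
  add 100.80.0.0/12 -> H4 at depth 12
  add 100.0.0.0/6 -> H1 at depth 6
  add 100.0.0.0/8 -> H0 at depth 8
  add 100.89.167.0/24 -> H3 at depth 24
  add 215.50.240.0/20 -> H3 at depth 20
  - 100.89.167.0/24 clear@24
  - 100.89.167.47/32 clear@32
  add 100.89.160.0/20 -> H3 at depth 20
  add 100.89.128.0/18 -> H2 at depth 18
  ? 100.89.160.25  path d0:-→d1:-→d2:-→d3:-→d4:-→d5:-→d6:H1→d7:-→d8:H0→d9:-→d10:-→d11:-→d12:H4→d13:-→d14:-→d15:-→d16:-→d17:-→d18:H2→d19:-→d20:H3→d21:-  best=H3
  add 0.0.0.0/0 -> H1 at depth 0
  ? 100.0.40.77  path d0:H1→d1:-→d2:-→d3:-→d4:-→d5:-→d6:H1→d7:-→d8:H0→d9:-  best=H0
  add 0.0.0.0/0 -> H2 at depth 0
  ? 100.89.130.198  path d0:H2→d1:-→d2:-→d3:-→d4:-→d5:-→d6:H1→d7:-→d8:H0→d9:-→d10:-→d11:-→d12:H4→d13:-→d14:-→d15:-→d16:-→d17:-→d18:H2  best=H2
  ? 100.89.160.5  path d0:H2→d1:-→d2:-→d3:-→d4:-→d5:-→d6:H1→d7:-→d8:H0→d9:-→d10:-→d11:-→d12:H4→d13:-→d14:-→d15:-→d16:-→d17:-→d18:H2→d19:-→d20:H3→d21:-  best=H3
  ? 100.80.5.37  path d0:H2→d1:-→d2:-→d3:-→d4:-→d5:-→d6:H1→d7:-→d8:H0→d9:-→d10:-→d11:-→d12:H4  best=H4
  ? 100.80.0.1  path d0:H2→d1:-→d2:-→d3:-→d4:-→d5:-→d6:H1→d7:-→d8:H0→d9:-→d10:-→d11:-→d12:H4  best=H4
  add 241.208.0.0/12 -> H2 at depth 12
  ? 100.0.0.112  path d0:H2→d1:-→d2:-→d3:-→d4:-→d5:-→d6:H1→d7:-→d8:H0→d9:-  best=H0
  - 241.208.0.0/12 clear@12
  ? 100.80.0.240  path d0:H2→d1:-→d2:-→d3:-→d4:-→d5:-→d6:H1→d7:-→d8:H0→d9:-→d10:-→d11:-→d12:H4  best=H4
  - 100.80.0.0/12 clear@12

== LOOKUPS ==
["H3","H0","H2","H3","H4","H4","H0","H4"]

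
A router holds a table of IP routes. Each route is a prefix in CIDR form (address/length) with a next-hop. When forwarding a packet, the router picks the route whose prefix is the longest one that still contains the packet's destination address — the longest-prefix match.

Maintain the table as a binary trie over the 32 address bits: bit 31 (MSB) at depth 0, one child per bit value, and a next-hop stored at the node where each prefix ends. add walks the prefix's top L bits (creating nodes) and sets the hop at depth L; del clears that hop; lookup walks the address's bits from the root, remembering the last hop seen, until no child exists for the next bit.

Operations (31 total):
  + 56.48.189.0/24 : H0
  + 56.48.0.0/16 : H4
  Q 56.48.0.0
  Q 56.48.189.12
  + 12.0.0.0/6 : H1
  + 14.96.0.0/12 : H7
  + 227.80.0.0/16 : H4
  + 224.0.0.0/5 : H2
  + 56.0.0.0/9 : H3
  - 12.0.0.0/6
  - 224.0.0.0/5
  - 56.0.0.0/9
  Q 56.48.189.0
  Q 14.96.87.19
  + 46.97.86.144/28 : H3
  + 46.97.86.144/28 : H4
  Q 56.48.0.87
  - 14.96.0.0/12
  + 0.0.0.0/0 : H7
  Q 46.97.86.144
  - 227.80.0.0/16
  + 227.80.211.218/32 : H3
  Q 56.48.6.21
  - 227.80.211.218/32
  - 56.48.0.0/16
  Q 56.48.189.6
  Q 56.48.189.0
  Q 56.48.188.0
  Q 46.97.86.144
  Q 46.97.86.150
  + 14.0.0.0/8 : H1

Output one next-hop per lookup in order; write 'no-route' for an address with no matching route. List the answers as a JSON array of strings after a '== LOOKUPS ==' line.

Trace:
  add 56.48.189.0/24 -> H0 at depth 24
  add 56.48.0.0/16 -> H4 at depth 16
  lookup 56.48.0.0: bits 0011100000110000 walk d0:-→d1:-→d2:-→d3:-→d4:-→d5:-→d6:-→d7:-→d8:-→d9:-→d10:-→d11:-→d12:-→d13:-→d14:-→d15:-→d16:H4 -> H4
  lookup 56.48.189.12: bits 001110000011000010111101 walk d0:-→d1:-→d2:-→d3:-→d4:-→d5:-→d6:-→d7:-→d8:-→d9:-→d10:-→d11:-→d12:-→d13:-→d14:-→d15:-→d16:H4→d17:-→d18:-→d19:-→d20:-→d21:-→d22:-→d23:-→d24:H0 -> H0
  add 12.0.0.0/6 -> H1 at depth 6
  add 14.96.0.0/12 -> H7 at depth 12
  add 227.80.0.0/16 -> H4 at depth 16
  add 224.0.0.0/5 -> H2 at depth 5
  add 56.0.0.0/9 -> H3 at depth 9
  - 12.0.0.0/6 clear@6
  - 224.0.0.0/5 clear@5
  - 56.0.0.0/9 clear@9
  lookup 56.48.189.0: bits 001110000011000010111101 walk d0:-→d1:-→d2:-→d3:-→d4:-→d5:-→d6:-→d7:-→d8:-→d9:-→d10:-→d11:-→d12:-→d13:-→d14:-→d15:-→d16:H4→d17:-→d18:-→d19:-→d20:-→d21:-→d22:-→d23:-→d24:H0 -> H0
  lookup 14.96.87.19: bits 000011100110 walk d0:-→d1:-→d2:-→d3:-→d4:-→d5:-→d6:-→d7:-→d8:-→d9:-→d10:-→d11:-→d12:H7 -> H7
  add 46.97.86.144/28 -> H3 at depth 28
  add 46.97.86.144/28 -> H4 at depth 28
  lookup 56.48.0.87: bits 0011100000110000 walk d0:-→d1:-→d2:-→d3:-→d4:-→d5:-→d6:-→d7:-→d8:-→d9:-→d10:-→d11:-→d12:-→d13:-→d14:-→d15:-→d16:H4 -> H4
  - 14.96.0.0/12 clear@12
  add 0.0.0.0/0 -> H7 at depth 0
  lookup 46.97.86.144: bits 0010111001100001010101101001 walk d0:H7→d1:-→d2:-→d3:-→d4:-→d5:-→d6:-→d7:-→d8:-→d9:-→d10:-→d11:-→d12:-→d13:-→d14:-→d15:-→d16:-→d17:-→d18:-→d19:-→d20:-→d21:-→d22:-→d23:-→d24:-→d25:-→d26:-→d27:-→d28:H4 -> H4
  - 227.80.0.0/16 clear@16
  add 227.80.211.218/32 -> H3 at depth 32
  lookup 56.48.6.21: bits 0011100000110000 walk d0:H7→d1:-→d2:-→d3:-→d4:-→d5:-→d6:-→d7:-→d8:-→d9:-→d10:-→d11:-→d12:-→d13:-→d14:-→d15:-→d16:H4 -> H4
  - 227.80.211.218/32 clear@32
  - 56.48.0.0/16 clear@16
  lookup 56.48.189.6: bits 001110000011000010111101 walk d0:H7→d1:-→d2:-→d3:-→d4:-→d5:-→d6:-→d7:-→d8:-→d9:-→d10:-→d11:-→d12:-→d13:-→d14:-→d15:-→d16:-→d17:-→d18:-→d19:-→d20:-→d21:-→d22:-→d23:-→d24:H0 -> H0
  lookup 56.48.189.0: bits 001110000011000010111101 walk d0:H7→d1:-→d2:-→d3:-→d4:-→d5:-→d6:-→d7:-→d8:-→d9:-→d10:-→d11:-→d12:-→d13:-→d14:-→d15:-→d16:-→d17:-→d18:-→d19:-→d20:-→d21:-→d22:-→d23:-→d24:H0 -> H0
  lookup 56.48.188.0: bits 00111000001100001011110 walk d0:H7→d1:-→d2:-→d3:-→d4:-→d5:-→d6:-→d7:-→d8:-→d9:-→d10:-→d11:-→d12:-→d13:-→d14:-→d15:-→d16:-→d17:-→d18:-→d19:-→d20:-→d21:-→d22:-→d23:- -> H7
  lookup 46.97.86.144: bits 0010111001100001010101101001 walk d0:H7→d1:-→d2:-→d3:-→d4:-→d5:-→d6:-→d7:-→d8:-→d9:-→d10:-→d11:-→d12:-→d13:-→d14:-→d15:-→d16:-→d17:-→d18:-→d19:-→d20:-→d21:-→d22:-→d23:-→d24:-→d25:-→d26:-→d27:-→d28:H4 -> H4
  lookup 46.97.86.150: bits 0010111001100001010101101001 walk d0:H7→d1:-→d2:-→d3:-→d4:-→d5:-→d6:-→d7:-→d8:-→d9:-→d10:-→d11:-→d12:-→d13:-→d14:-→d15:-→d16:-→d17:-→d18:-→d19:-→d20:-→d21:-→d22:-→d23:-→d24:-→d25:-→d26:-→d27:-→d28:H4 -> H4
  add 14.0.0.0/8 -> H1 at depth 8

== LOOKUPS ==
["H4","H0","H0","H7","H4","H4","H4","H0","H0","H7","H4","H4"]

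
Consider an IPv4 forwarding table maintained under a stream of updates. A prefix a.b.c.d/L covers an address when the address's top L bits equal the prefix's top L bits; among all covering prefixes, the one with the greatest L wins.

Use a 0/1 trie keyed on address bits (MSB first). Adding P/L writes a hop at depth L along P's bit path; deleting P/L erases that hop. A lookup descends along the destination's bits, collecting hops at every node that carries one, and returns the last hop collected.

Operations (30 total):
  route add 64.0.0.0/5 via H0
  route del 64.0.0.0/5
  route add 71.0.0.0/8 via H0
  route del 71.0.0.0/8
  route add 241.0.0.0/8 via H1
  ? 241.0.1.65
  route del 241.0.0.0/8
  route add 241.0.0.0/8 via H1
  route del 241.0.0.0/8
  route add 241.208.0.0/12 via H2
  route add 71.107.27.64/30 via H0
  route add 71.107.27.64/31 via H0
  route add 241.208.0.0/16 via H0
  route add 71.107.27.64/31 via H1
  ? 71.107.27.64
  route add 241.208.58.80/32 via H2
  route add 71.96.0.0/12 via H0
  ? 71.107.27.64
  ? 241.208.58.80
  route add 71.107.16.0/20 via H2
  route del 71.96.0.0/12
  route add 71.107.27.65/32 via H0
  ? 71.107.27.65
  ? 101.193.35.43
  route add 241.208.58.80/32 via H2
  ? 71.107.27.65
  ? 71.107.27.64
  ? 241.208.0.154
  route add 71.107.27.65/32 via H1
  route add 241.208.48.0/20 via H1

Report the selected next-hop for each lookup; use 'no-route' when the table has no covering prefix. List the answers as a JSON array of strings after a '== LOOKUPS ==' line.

Process each operation:
  + 64.0.0.0/5 (H0) depth=5
  del 64.0.0.0/5 (clear depth 5)
  + 71.0.0.0/8 (H0) depth=8
  del 71.0.0.0/8 (clear depth 8)
  + 241.0.0.0/8 (H1) depth=8
  lookup 241.0.1.65: bits 11110001 walk d0:-→d1:-→d2:-→d3:-→d4:-→d5:-→d6:-→d7:-→d8:H1 -> H1
  del 241.0.0.0/8 (clear depth 8)
  + 241.0.0.0/8 (H1) depth=8
  del 241.0.0.0/8 (clear depth 8)
  + 241.208.0.0/12 (H2) depth=12
  + 71.107.27.64/30 (H0) depth=30
  + 71.107.27.64/31 (H0) depth=31
  + 241.208.0.0/16 (H0) depth=16
  + 71.107.27.64/31 (H1) depth=31
  lookup 71.107.27.64: bits 0100011101101011000110110100000 walk d0:-→d1:-→d2:-→d3:-→d4:-→d5:-→d6:-→d7:-→d8:-→d9:-→d10:-→d11:-→d12:-→d13:-→d14:-→d15:-→d16:-→d17:-→d18:-→d19:-→d20:-→d21:-→d22:-→d23:-→d24:-→d25:-→d26:-→d27:-→d28:-→d29:-→d30:H0→d31:H1 -> H1
  + 241.208.58.80/32 (H2) depth=32
  + 71.96.0.0/12 (H0) depth=12
  lookup 71.107.27.64: bits 0100011101101011000110110100000 walk d0:-→d1:-→d2:-→d3:-→d4:-→d5:-→d6:-→d7:-→d8:-→d9:-→d10:-→d11:-→d12:H0→d13:-→d14:-→d15:-→d16:-→d17:-→d18:-→d19:-→d20:-→d21:-→d22:-→d23:-→d24:-→d25:-→d26:-→d27:-→d28:-→d29:-→d30:H0→d31:H1 -> H1
  lookup 241.208.58.80: bits 11110001110100000011101001010000 walk d0:-→d1:-→d2:-→d3:-→d4:-→d5:-→d6:-→d7:-→d8:-→d9:-→d10:-→d11:-→d12:H2→d13:-→d14:-→d15:-→d16:H0→d17:-→d18:-→d19:-→d20:-→d21:-→d22:-→d23:-→d24:-→d25:-→d26:-→d27:-→d28:-→d29:-→d30:-→d31:-→d32:H2 -> H2
  + 71.107.16.0/20 (H2) depth=20
  del 71.96.0.0/12 (clear depth 12)
  + 71.107.27.65/32 (H0) depth=32
  lookup 71.107.27.65: bits 01000111011010110001101101000001 walk d0:-→d1:-→d2:-→d3:-→d4:-→d5:-→d6:-→d7:-→d8:-→d9:-→d10:-→d11:-→d12:-→d13:-→d14:-→d15:-→d16:-→d17:-→d18:-→d19:-→d20:H2→d21:-→d22:-→d23:-→d24:-→d25:-→d26:-→d27:-→d28:-→d29:-→d30:H0→d31:H1→d32:H0 -> H0
  lookup 101.193.35.43: bits 01 walk d0:-→d1:-→d2:- -> no-route
  + 241.208.58.80/32 (H2) depth=32
  lookup 71.107.27.65: bits 01000111011010110001101101000001 walk d0:-→d1:-→d2:-→d3:-→d4:-→d5:-→d6:-→d7:-→d8:-→d9:-→d10:-→d11:-→d12:-→d13:-→d14:-→d15:-→d16:-→d17:-→d18:-→d19:-→d20:H2→d21:-→d22:-→d23:-→d24:-→d25:-→d26:-→d27:-→d28:-→d29:-→d30:H0→d31:H1→d32:H0 -> H0
  lookup 71.107.27.64: bits 0100011101101011000110110100000 walk d0:-→d1:-→d2:-→d3:-→d4:-→d5:-→d6:-→d7:-→d8:-→d9:-→d10:-→d11:-→d12:-→d13:-→d14:-→d15:-→d16:-→d17:-→d18:-→d19:-→d20:H2→d21:-→d22:-→d23:-→d24:-→d25:-→d26:-→d27:-→d28:-→d29:-→d30:H0→d31:H1 -> H1
  lookup 241.208.0.154: bits 111100011101000000 walk d0:-→d1:-→d2:-→d3:-→d4:-→d5:-→d6:-→d7:-→d8:-→d9:-→d10:-→d11:-→d12:H2→d13:-→d14:-→d15:-→d16:H0→d17:-→d18:- -> H0
  + 71.107.27.65/32 (H1) depth=32
  + 241.208.48.0/20 (H1) depth=20

== LOOKUPS ==
["H1","H1","H1","H2","H0","no-route","H0","H1","H0"]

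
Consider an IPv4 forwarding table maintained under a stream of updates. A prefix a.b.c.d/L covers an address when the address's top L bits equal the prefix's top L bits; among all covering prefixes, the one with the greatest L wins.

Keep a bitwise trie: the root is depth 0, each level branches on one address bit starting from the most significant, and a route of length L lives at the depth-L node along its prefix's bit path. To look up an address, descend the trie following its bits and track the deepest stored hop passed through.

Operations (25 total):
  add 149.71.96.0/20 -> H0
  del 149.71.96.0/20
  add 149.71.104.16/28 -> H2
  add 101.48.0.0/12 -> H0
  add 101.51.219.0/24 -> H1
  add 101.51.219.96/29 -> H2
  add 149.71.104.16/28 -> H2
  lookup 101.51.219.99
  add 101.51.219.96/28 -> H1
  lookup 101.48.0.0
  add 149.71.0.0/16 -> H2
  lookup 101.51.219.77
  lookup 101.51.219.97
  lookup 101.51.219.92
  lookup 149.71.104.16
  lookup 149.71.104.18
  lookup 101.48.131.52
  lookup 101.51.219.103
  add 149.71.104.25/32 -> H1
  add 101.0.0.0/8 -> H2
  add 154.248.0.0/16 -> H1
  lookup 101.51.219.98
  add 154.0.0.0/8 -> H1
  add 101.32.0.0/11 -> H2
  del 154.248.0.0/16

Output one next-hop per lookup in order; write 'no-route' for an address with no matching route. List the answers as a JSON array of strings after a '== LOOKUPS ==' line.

Process each operation:
  + 149.71.96.0/20 (H0) depth=20
  del 149.71.96.0/20 (clear depth 20)
  + 149.71.104.16/28 (H2) depth=28
  + 101.48.0.0/12 (H0) depth=12
  + 101.51.219.0/24 (H1) depth=24
  + 101.51.219.96/29 (H2) depth=29
  + 149.71.104.16/28 (H2) depth=28
  ? 101.51.219.99  path d0:-→d1:-→d2:-→d3:-→d4:-→d5:-→d6:-→d7:-→d8:-→d9:-→d10:-→d11:-→d12:H0→d13:-→d14:-→d15:-→d16:-→d17:-→d18:-→d19:-→d20:-→d21:-→d22:-→d23:-→d24:H1→d25:-→d26:-→d27:-→d28:-→d29:H2  best=H2
  + 101.51.219.96/28 (H1) depth=28
  ? 101.48.0.0  path d0:-→d1:-→d2:-→d3:-→d4:-→d5:-→d6:-→d7:-→d8:-→d9:-→d10:-→d11:-→d12:H0→d13:-→d14:-  best=H0
  + 149.71.0.0/16 (H2) depth=16
  ? 101.51.219.77  path d0:-→d1:-→d2:-→d3:-→d4:-→d5:-→d6:-→d7:-→d8:-→d9:-→d10:-→d11:-→d12:H0→d13:-→d14:-→d15:-→d16:-→d17:-→d18:-→d19:-→d20:-→d21:-→d22:-→d23:-→d24:H1→d25:-→d26:-  best=H1
  ? 101.51.219.97  path d0:-→d1:-→d2:-→d3:-→d4:-→d5:-→d6:-→d7:-→d8:-→d9:-→d10:-→d11:-→d12:H0→d13:-→d14:-→d15:-→d16:-→d17:-→d18:-→d19:-→d20:-→d21:-→d22:-→d23:-→d24:H1→d25:-→d26:-→d27:-→d28:H1→d29:H2  best=H2
  ? 101.51.219.92  path d0:-→d1:-→d2:-→d3:-→d4:-→d5:-→d6:-→d7:-→d8:-→d9:-→d10:-→d11:-→d12:H0→d13:-→d14:-→d15:-→d16:-→d17:-→d18:-→d19:-→d20:-→d21:-→d22:-→d23:-→d24:H1→d25:-→d26:-  best=H1
  ? 149.71.104.16  path d0:-→d1:-→d2:-→d3:-→d4:-→d5:-→d6:-→d7:-→d8:-→d9:-→d10:-→d11:-→d12:-→d13:-→d14:-→d15:-→d16:H2→d17:-→d18:-→d19:-→d20:-→d21:-→d22:-→d23:-→d24:-→d25:-→d26:-→d27:-→d28:H2  best=H2
  ? 149.71.104.18  path d0:-→d1:-→d2:-→d3:-→d4:-→d5:-→d6:-→d7:-→d8:-→d9:-→d10:-→d11:-→d12:-→d13:-→d14:-→d15:-→d16:H2→d17:-→d18:-→d19:-→d20:-→d21:-→d22:-→d23:-→d24:-→d25:-→d26:-→d27:-→d28:H2  best=H2
  ? 101.48.131.52  path d0:-→d1:-→d2:-→d3:-→d4:-→d5:-→d6:-→d7:-→d8:-→d9:-→d10:-→d11:-→d12:H0→d13:-→d14:-  best=H0
  ? 101.51.219.103  path d0:-→d1:-→d2:-→d3:-→d4:-→d5:-→d6:-→d7:-→d8:-→d9:-→d10:-→d11:-→d12:H0→d13:-→d14:-→d15:-→d16:-→d17:-→d18:-→d19:-→d20:-→d21:-→d22:-→d23:-→d24:H1→d25:-→d26:-→d27:-→d28:H1→d29:H2  best=H2
  + 149.71.104.25/32 (H1) depth=32
  + 101.0.0.0/8 (H2) depth=8
  + 154.248.0.0/16 (H1) depth=16
  ? 101.51.219.98  path d0:-→d1:-→d2:-→d3:-→d4:-→d5:-→d6:-→d7:-→d8:H2→d9:-→d10:-→d11:-→d12:H0→d13:-→d14:-→d15:-→d16:-→d17:-→d18:-→d19:-→d20:-→d21:-→d22:-→d23:-→d24:H1→d25:-→d26:-→d27:-→d28:H1→d29:H2  best=H2
  + 154.0.0.0/8 (H1) depth=8
  + 101.32.0.0/11 (H2) depth=11
  del 154.248.0.0/16 (clear depth 16)

== LOOKUPS ==
["H2","H0","H1","H2","H1","H2","H2","H0","H2","H2"]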